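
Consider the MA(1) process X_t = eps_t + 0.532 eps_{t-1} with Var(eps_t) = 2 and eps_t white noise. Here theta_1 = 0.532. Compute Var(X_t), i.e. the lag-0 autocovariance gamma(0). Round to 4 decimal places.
\gamma(0) = 2.5660

For an MA(q) process X_t = eps_t + sum_i theta_i eps_{t-i} with
Var(eps_t) = sigma^2, the variance is
  gamma(0) = sigma^2 * (1 + sum_i theta_i^2).
  sum_i theta_i^2 = (0.532)^2 = 0.283024.
  gamma(0) = 2 * (1 + 0.283024) = 2 * 1.283024 = 2.566048, which rounds to 2.5660.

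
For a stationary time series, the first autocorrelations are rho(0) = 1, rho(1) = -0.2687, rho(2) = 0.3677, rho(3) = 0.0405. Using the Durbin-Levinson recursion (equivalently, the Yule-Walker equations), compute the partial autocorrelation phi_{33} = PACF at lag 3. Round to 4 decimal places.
\phi_{33} = 0.2320

The PACF at lag k is phi_{kk}, the last component of the solution
to the Yule-Walker system G_k phi = r_k where
  (G_k)_{ij} = rho(|i - j|), (r_k)_i = rho(i), i,j = 1..k.
Equivalently, Durbin-Levinson gives phi_{kk} iteratively:
  phi_{11} = rho(1)
  phi_{kk} = [rho(k) - sum_{j=1..k-1} phi_{k-1,j} rho(k-j)]
            / [1 - sum_{j=1..k-1} phi_{k-1,j} rho(j)],
  phi_{k,j} = phi_{k-1,j} - phi_{kk} phi_{k-1,k-j},  j = 1..k-1.
Step k = 1:
  phi_11 = rho(1) = -0.2687.
Step k = 2:
  phi_22 = [rho(2) - phi_11 rho(1)] / [1 - phi_11 rho(1)] = [0.3677 - (-0.2687)(-0.2687)] / [1 - (-0.2687)(-0.2687)]
         = 0.29550031 / 0.92780031 = 0.318496.
  Update: phi_21 = phi_11 - phi_22 phi_11 = -0.2687 - (0.318496)(-0.2687) = -0.18312.
Step k = 3:
  phi_33 = [rho(3) - phi_21 rho(2) - phi_22 rho(1)] / [1 - phi_21 rho(1) - phi_22 rho(2)]
    numerator   = 0.0405 - (-0.18312)(0.3677) - (0.318496)(-0.2687) = 0.19341308
    denominator = 1 - (-0.18312)(-0.2687) - (0.318496)(0.3677) = 0.83368476
  phi_33 = 0.19341308 / 0.83368476 = 0.232.
Therefore phi_{33} = 0.2320.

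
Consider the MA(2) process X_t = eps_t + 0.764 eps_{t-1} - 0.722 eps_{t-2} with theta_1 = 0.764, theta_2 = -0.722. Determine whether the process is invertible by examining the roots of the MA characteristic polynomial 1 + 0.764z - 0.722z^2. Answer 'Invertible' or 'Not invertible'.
\text{Not invertible}

The MA(q) characteristic polynomial is P(z) = 1 + 0.764z - 0.722z^2.
Invertibility requires all roots to lie outside the unit circle, i.e. |z| > 1 for every root.
Set 1 + (0.764) z + (-0.722) z^2 = 0, i.e. a z^2 + b z + c = 0 with a = -0.722, b = 0.764, c = 1.
Discriminant D = b^2 - 4ac = (0.764)^2 - 4*(-0.722)*1 = 0.583696 - (-2.888) = 3.471696.
D >= 0, so the roots are real: z = (-b +/- sqrt(D)) / (2a) = (-0.764 +/- 1.863249) / (-1.444).
  z_1 = (-0.764 + 1.863249) / (-1.444) = -0.7613,   |z_1| = 0.7613.
  z_2 = (-0.764 - 1.863249) / (-1.444) = 1.8194,   |z_2| = 1.8194.
Moduli of all roots: 0.7613, 1.8194.
All moduli strictly greater than 1? No.
Verdict: Not invertible.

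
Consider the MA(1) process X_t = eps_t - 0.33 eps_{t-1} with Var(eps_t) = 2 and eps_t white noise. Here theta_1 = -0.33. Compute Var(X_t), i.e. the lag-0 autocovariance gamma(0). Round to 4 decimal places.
\gamma(0) = 2.2178

For an MA(q) process X_t = eps_t + sum_i theta_i eps_{t-i} with
Var(eps_t) = sigma^2, the variance is
  gamma(0) = sigma^2 * (1 + sum_i theta_i^2).
  sum_i theta_i^2 = (-0.33)^2 = 0.1089.
  gamma(0) = 2 * (1 + 0.1089) = 2 * 1.1089 = 2.2178.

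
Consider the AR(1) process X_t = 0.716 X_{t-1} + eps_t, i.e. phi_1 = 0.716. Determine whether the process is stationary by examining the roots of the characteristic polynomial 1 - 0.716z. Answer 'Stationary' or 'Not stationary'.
\text{Stationary}

The AR(p) characteristic polynomial is P(z) = 1 - 0.716z.
Stationarity requires all roots to lie outside the unit circle, i.e. |z| > 1 for every root.
This is linear in z: 1 + (-0.716) z = 0  =>  z = -1/(-0.716) = 1.396648,  |z| = 1.396648.
Moduli of all roots: 1.3966.
All moduli strictly greater than 1? Yes.
Verdict: Stationary.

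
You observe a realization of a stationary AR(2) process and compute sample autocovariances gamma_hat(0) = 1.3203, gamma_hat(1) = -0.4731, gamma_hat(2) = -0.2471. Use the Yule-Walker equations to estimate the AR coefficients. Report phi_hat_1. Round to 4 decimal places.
\hat\phi_{1} = -0.4881

The Yule-Walker equations for an AR(p) process read, in matrix form,
  Gamma_p phi = r_p,   with   (Gamma_p)_{ij} = gamma(|i - j|),
                       (r_p)_i = gamma(i),   i,j = 1..p.
Substitute the sample gammas (Toeplitz matrix and right-hand side of size 2):
  Gamma_p = [[1.3203, -0.4731], [-0.4731, 1.3203]]
  r_p     = [-0.4731, -0.2471]
Written out:
  1.3203 phi_1 - 0.4731 phi_2 = -0.4731
  -0.4731 phi_1 + 1.3203 phi_2 = -0.2471
Solve by Cramer's rule:
  det = gamma(0)^2 - gamma(1)^2 = (1.3203)^2 - (-0.4731)^2 = 1.74319209 - 0.22382361 = 1.51936848
  phi_hat_1 = [gamma(1) gamma(0) - gamma(1) gamma(2)] / det = [(-0.4731)(1.3203) - (-0.4731)(-0.2471)] / 1.51936848 = -0.74153694 / 1.51936848 = -0.4881
  phi_hat_2 = [gamma(0) gamma(2) - gamma(1)^2] / det = [(1.3203)(-0.2471) - (-0.4731)^2] / 1.51936848 = -0.55006974 / 1.51936848 = -0.362
So phi_hat = [-0.4881, -0.3620].
Therefore phi_hat_1 = -0.4881.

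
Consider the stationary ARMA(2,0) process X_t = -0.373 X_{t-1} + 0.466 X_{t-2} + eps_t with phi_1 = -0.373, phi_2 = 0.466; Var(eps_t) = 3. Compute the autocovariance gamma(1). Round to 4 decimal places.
\gamma(1) = -5.2271

Multiply the model equation by X_{t-k} and take expectations. With theta_0 = psi_0 = 1 and psi_j the MA(infinity) weights, this gives
  gamma(k) - sum_i phi_i gamma(k-i) = c_k,
  c_k = sigma^2 * sum_{j=k..q} theta_j psi_{j-k}   (c_k = 0 for k > q),
using gamma(-m) = gamma(m).
Pure AR (q = 0): c_0 = sigma^2 = 3, c_k = 0 for k >= 1.
Equations for k = 0, 1, 2 (AR order 2, c_2 = 0):
  (E0) gamma(0) = phi_1 gamma(1) + phi_2 gamma(2) + c_0
  (E1) gamma(1) = phi_1 gamma(0) + phi_2 gamma(1) + c_1
  (E2) gamma(2) = phi_1 gamma(1) + phi_2 gamma(0)
From (E1): gamma(1) = A gamma(0) + B with
  A = phi_1 / (1 - phi_2) = -0.373 / 0.534 = -0.698502,   B = c_1 / (1 - phi_2) = 0 / 0.534 = 0.
Insert (E2) into (E0): gamma(0) (1 - phi_2^2) = phi_1 (1 + phi_2) gamma(1) + c_0.
  phi_1 (1 + phi_2) = (-0.373)(1.466) = -0.546818,   1 - phi_2^2 = 0.782844.
Replace gamma(1) by A gamma(0) + B and collect gamma(0):
  gamma(0) [0.782844 - (-0.546818)(-0.698502)] = c_0 = 3
  gamma(0) * 0.400891 = 3
  gamma(0) = 3 / 0.400891 = 7.483338.
  gamma(1) = A gamma(0) = (-0.698502)(7.483338) = -5.227126.
Therefore gamma(1) = -5.2271 (to 4 decimal places).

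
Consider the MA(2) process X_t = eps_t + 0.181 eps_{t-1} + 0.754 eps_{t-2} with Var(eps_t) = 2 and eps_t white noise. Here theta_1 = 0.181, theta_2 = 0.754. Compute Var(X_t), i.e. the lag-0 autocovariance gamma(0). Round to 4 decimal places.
\gamma(0) = 3.2026

For an MA(q) process X_t = eps_t + sum_i theta_i eps_{t-i} with
Var(eps_t) = sigma^2, the variance is
  gamma(0) = sigma^2 * (1 + sum_i theta_i^2).
  sum_i theta_i^2 = (0.181)^2 + (0.754)^2 = 0.032761 + 0.568516 = 0.601277.
  gamma(0) = 2 * (1 + 0.601277) = 2 * 1.601277 = 3.202554, which rounds to 3.2026.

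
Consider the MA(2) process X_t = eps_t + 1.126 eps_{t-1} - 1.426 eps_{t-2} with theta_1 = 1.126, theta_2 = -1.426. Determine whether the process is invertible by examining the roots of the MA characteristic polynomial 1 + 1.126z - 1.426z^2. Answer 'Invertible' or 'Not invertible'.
\text{Not invertible}

The MA(q) characteristic polynomial is P(z) = 1 + 1.126z - 1.426z^2.
Invertibility requires all roots to lie outside the unit circle, i.e. |z| > 1 for every root.
Set 1 + (1.126) z + (-1.426) z^2 = 0, i.e. a z^2 + b z + c = 0 with a = -1.426, b = 1.126, c = 1.
Discriminant D = b^2 - 4ac = (1.126)^2 - 4*(-1.426)*1 = 1.267876 - (-5.704) = 6.971876.
D >= 0, so the roots are real: z = (-b +/- sqrt(D)) / (2a) = (-1.126 +/- 2.640431) / (-2.852).
  z_1 = (-1.126 + 2.640431) / (-2.852) = -0.531,   |z_1| = 0.531.
  z_2 = (-1.126 - 2.640431) / (-2.852) = 1.3206,   |z_2| = 1.3206.
Moduli of all roots: 0.5310, 1.3206.
All moduli strictly greater than 1? No.
Verdict: Not invertible.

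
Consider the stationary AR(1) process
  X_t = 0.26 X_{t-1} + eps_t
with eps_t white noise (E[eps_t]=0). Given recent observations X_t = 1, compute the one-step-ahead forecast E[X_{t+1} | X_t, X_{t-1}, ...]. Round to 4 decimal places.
E[X_{t+1} \mid \mathcal F_t] = 0.2600

For an AR(p) model X_t = c + sum_i phi_i X_{t-i} + eps_t, the
one-step-ahead conditional mean is
  E[X_{t+1} | X_t, ...] = c + sum_i phi_i X_{t+1-i}.
Substitute known values:
  E[X_{t+1} | ...] = (0.26) * (1)
                   = 0.2600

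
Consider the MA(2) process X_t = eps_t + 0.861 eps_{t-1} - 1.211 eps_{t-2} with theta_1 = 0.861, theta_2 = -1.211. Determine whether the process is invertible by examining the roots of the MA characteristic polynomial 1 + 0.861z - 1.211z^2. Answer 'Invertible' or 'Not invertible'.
\text{Not invertible}

The MA(q) characteristic polynomial is P(z) = 1 + 0.861z - 1.211z^2.
Invertibility requires all roots to lie outside the unit circle, i.e. |z| > 1 for every root.
Set 1 + (0.861) z + (-1.211) z^2 = 0, i.e. a z^2 + b z + c = 0 with a = -1.211, b = 0.861, c = 1.
Discriminant D = b^2 - 4ac = (0.861)^2 - 4*(-1.211)*1 = 0.741321 - (-4.844) = 5.585321.
D >= 0, so the roots are real: z = (-b +/- sqrt(D)) / (2a) = (-0.861 +/- 2.363328) / (-2.422).
  z_1 = (-0.861 + 2.363328) / (-2.422) = -0.6203,   |z_1| = 0.6203.
  z_2 = (-0.861 - 2.363328) / (-2.422) = 1.3313,   |z_2| = 1.3313.
Moduli of all roots: 0.6203, 1.3313.
All moduli strictly greater than 1? No.
Verdict: Not invertible.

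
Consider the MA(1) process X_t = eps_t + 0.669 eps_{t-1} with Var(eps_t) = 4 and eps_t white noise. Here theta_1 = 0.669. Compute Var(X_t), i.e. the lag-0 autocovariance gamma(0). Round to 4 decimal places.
\gamma(0) = 5.7902

For an MA(q) process X_t = eps_t + sum_i theta_i eps_{t-i} with
Var(eps_t) = sigma^2, the variance is
  gamma(0) = sigma^2 * (1 + sum_i theta_i^2).
  sum_i theta_i^2 = (0.669)^2 = 0.447561.
  gamma(0) = 4 * (1 + 0.447561) = 4 * 1.447561 = 5.790244, which rounds to 5.7902.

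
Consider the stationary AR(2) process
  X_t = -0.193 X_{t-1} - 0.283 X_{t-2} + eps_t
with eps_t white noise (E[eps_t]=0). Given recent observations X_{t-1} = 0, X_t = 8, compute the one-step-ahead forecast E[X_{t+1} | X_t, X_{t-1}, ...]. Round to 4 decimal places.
E[X_{t+1} \mid \mathcal F_t] = -1.5440

For an AR(p) model X_t = c + sum_i phi_i X_{t-i} + eps_t, the
one-step-ahead conditional mean is
  E[X_{t+1} | X_t, ...] = c + sum_i phi_i X_{t+1-i}.
Substitute known values:
  E[X_{t+1} | ...] = (-0.193) * (8) + (-0.283) * (0)
                   = -1.5440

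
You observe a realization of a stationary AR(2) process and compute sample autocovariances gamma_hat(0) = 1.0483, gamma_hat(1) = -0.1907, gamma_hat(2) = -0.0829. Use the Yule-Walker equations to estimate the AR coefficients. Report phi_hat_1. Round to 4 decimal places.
\hat\phi_{1} = -0.2030

The Yule-Walker equations for an AR(p) process read, in matrix form,
  Gamma_p phi = r_p,   with   (Gamma_p)_{ij} = gamma(|i - j|),
                       (r_p)_i = gamma(i),   i,j = 1..p.
Substitute the sample gammas (Toeplitz matrix and right-hand side of size 2):
  Gamma_p = [[1.0483, -0.1907], [-0.1907, 1.0483]]
  r_p     = [-0.1907, -0.0829]
Written out:
  1.0483 phi_1 - 0.1907 phi_2 = -0.1907
  -0.1907 phi_1 + 1.0483 phi_2 = -0.0829
Solve by Cramer's rule:
  det = gamma(0)^2 - gamma(1)^2 = (1.0483)^2 - (-0.1907)^2 = 1.09893289 - 0.03636649 = 1.0625664
  phi_hat_1 = [gamma(1) gamma(0) - gamma(1) gamma(2)] / det = [(-0.1907)(1.0483) - (-0.1907)(-0.0829)] / 1.0625664 = -0.21571984 / 1.0625664 = -0.203
  phi_hat_2 = [gamma(0) gamma(2) - gamma(1)^2] / det = [(1.0483)(-0.0829) - (-0.1907)^2] / 1.0625664 = -0.12327056 / 1.0625664 = -0.116
So phi_hat = [-0.2030, -0.1160].
Therefore phi_hat_1 = -0.2030.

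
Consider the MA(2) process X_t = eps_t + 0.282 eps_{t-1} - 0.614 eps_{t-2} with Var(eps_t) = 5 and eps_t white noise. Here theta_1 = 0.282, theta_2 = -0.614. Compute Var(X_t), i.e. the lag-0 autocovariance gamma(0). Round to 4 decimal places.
\gamma(0) = 7.2826

For an MA(q) process X_t = eps_t + sum_i theta_i eps_{t-i} with
Var(eps_t) = sigma^2, the variance is
  gamma(0) = sigma^2 * (1 + sum_i theta_i^2).
  sum_i theta_i^2 = (0.282)^2 + (-0.614)^2 = 0.079524 + 0.376996 = 0.45652.
  gamma(0) = 5 * (1 + 0.45652) = 5 * 1.45652 = 7.2826.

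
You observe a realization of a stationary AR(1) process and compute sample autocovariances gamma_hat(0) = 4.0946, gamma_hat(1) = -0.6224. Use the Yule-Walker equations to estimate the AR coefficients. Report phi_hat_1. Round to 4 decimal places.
\hat\phi_{1} = -0.1520

The Yule-Walker equations for an AR(p) process read, in matrix form,
  Gamma_p phi = r_p,   with   (Gamma_p)_{ij} = gamma(|i - j|),
                       (r_p)_i = gamma(i),   i,j = 1..p.
Substitute the sample gammas (Toeplitz matrix and right-hand side of size 1):
  Gamma_p = [[4.0946]]
  r_p     = [-0.6224]
With p = 1 this is the single equation gamma(0) phi_1 = gamma(1):
  phi_hat_1 = gamma(1) / gamma(0) = -0.6224 / 4.0946 = -0.1520.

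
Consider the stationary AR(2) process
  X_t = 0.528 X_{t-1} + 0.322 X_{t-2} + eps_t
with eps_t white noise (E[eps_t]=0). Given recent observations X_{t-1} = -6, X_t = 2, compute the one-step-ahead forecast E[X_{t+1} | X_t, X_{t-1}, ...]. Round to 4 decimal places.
E[X_{t+1} \mid \mathcal F_t] = -0.8760

For an AR(p) model X_t = c + sum_i phi_i X_{t-i} + eps_t, the
one-step-ahead conditional mean is
  E[X_{t+1} | X_t, ...] = c + sum_i phi_i X_{t+1-i}.
Substitute known values:
  E[X_{t+1} | ...] = (0.528) * (2) + (0.322) * (-6)
                   = -0.8760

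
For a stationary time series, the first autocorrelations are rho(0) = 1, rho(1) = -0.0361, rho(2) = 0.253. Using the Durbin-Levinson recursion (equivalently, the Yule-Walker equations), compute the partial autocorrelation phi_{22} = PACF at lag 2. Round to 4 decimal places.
\phi_{22} = 0.2520

The PACF at lag k is phi_{kk}, the last component of the solution
to the Yule-Walker system G_k phi = r_k where
  (G_k)_{ij} = rho(|i - j|), (r_k)_i = rho(i), i,j = 1..k.
Equivalently, Durbin-Levinson gives phi_{kk} iteratively:
  phi_{11} = rho(1)
  phi_{kk} = [rho(k) - sum_{j=1..k-1} phi_{k-1,j} rho(k-j)]
            / [1 - sum_{j=1..k-1} phi_{k-1,j} rho(j)],
  phi_{k,j} = phi_{k-1,j} - phi_{kk} phi_{k-1,k-j},  j = 1..k-1.
Step k = 1:
  phi_11 = rho(1) = -0.0361.
Step k = 2:
  phi_22 = [rho(2) - phi_11 rho(1)] / [1 - phi_11 rho(1)] = [0.253 - (-0.0361)(-0.0361)] / [1 - (-0.0361)(-0.0361)]
         = 0.25169679 / 0.99869679 = 0.252.
Therefore phi_{22} = 0.2520.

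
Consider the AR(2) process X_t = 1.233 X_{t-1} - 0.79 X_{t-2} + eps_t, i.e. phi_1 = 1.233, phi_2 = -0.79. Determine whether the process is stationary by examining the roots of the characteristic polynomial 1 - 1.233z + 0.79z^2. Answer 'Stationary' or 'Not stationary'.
\text{Stationary}

The AR(p) characteristic polynomial is P(z) = 1 - 1.233z + 0.79z^2.
Stationarity requires all roots to lie outside the unit circle, i.e. |z| > 1 for every root.
Set 1 + (-1.233) z + (0.79) z^2 = 0, i.e. a z^2 + b z + c = 0 with a = 0.79, b = -1.233, c = 1.
Discriminant D = b^2 - 4ac = (-1.233)^2 - 4*(0.79)*1 = 1.520289 - (3.16) = -1.639711.
D < 0, so the roots are the complex-conjugate pair z = (-b +/- i sqrt(-D)) / (2a) = 0.7804 +/- 0.8105i.
For a conjugate pair |z|^2 = z * conj(z) = (product of roots) = c/a = 1/(0.79) = 1.265823, so |z| = sqrt(1.265823) = 1.1251 for both roots.
Moduli of all roots: 1.1251, 1.1251.
All moduli strictly greater than 1? Yes.
Verdict: Stationary.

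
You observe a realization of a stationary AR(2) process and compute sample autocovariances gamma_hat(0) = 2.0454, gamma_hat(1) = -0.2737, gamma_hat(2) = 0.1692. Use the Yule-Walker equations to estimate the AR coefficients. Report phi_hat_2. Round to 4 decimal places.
\hat\phi_{2} = 0.0660

The Yule-Walker equations for an AR(p) process read, in matrix form,
  Gamma_p phi = r_p,   with   (Gamma_p)_{ij} = gamma(|i - j|),
                       (r_p)_i = gamma(i),   i,j = 1..p.
Substitute the sample gammas (Toeplitz matrix and right-hand side of size 2):
  Gamma_p = [[2.0454, -0.2737], [-0.2737, 2.0454]]
  r_p     = [-0.2737, 0.1692]
Written out:
  2.0454 phi_1 - 0.2737 phi_2 = -0.2737
  -0.2737 phi_1 + 2.0454 phi_2 = 0.1692
Solve by Cramer's rule:
  det = gamma(0)^2 - gamma(1)^2 = (2.0454)^2 - (-0.2737)^2 = 4.18366116 - 0.07491169 = 4.10874947
  phi_hat_1 = [gamma(1) gamma(0) - gamma(1) gamma(2)] / det = [(-0.2737)(2.0454) - (-0.2737)(0.1692)] / 4.10874947 = -0.51351594 / 4.10874947 = -0.125
  phi_hat_2 = [gamma(0) gamma(2) - gamma(1)^2] / det = [(2.0454)(0.1692) - (-0.2737)^2] / 4.10874947 = 0.27116999 / 4.10874947 = 0.066
So phi_hat = [-0.1250, 0.0660].
Therefore phi_hat_2 = 0.0660.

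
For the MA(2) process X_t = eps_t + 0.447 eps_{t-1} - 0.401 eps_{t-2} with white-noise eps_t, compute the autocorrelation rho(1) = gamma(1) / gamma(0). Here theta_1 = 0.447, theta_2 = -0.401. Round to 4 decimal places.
\rho(1) = 0.1968

For an MA(q) process with theta_0 = 1, the autocovariance is
  gamma(k) = sigma^2 * sum_{i=0..q-k} theta_i * theta_{i+k},
and rho(k) = gamma(k) / gamma(0). Sigma^2 cancels.
  numerator   = (1)*(0.447) + (0.447)*(-0.401) = 0.267753.
  denominator = (1)^2 + (0.447)^2 + (-0.401)^2 = 1.36061.
  rho(1) = 0.267753 / 1.36061 = 0.1968.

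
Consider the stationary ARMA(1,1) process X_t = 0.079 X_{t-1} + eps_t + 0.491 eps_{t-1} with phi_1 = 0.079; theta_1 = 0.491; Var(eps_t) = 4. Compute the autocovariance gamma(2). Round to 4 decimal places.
\gamma(2) = 0.1883

Multiply the model equation by X_{t-k} and take expectations. With theta_0 = psi_0 = 1 and psi_j the MA(infinity) weights, this gives
  gamma(k) - sum_i phi_i gamma(k-i) = c_k,
  c_k = sigma^2 * sum_{j=k..q} theta_j psi_{j-k}   (c_k = 0 for k > q),
using gamma(-m) = gamma(m).
psi-weights needed (psi_j = theta_j + sum_i phi_i psi_{j-i}):
  psi_1 = theta_1 + phi_1 = 0.491 + (0.079) = 0.57
Right-hand sides:
  c_0 = sigma^2 (1 + theta_1 psi_1) = 4 * (1 + (0.491)(0.57)) = 4 * 1.27987 = 5.11948
  c_1 = sigma^2 theta_1 = 4 * (0.491) = 1.964
  c_2 = 0
Equations for k = 0 and k = 1 (AR order 1):
  gamma(0) = phi_1 gamma(1) + c_0
  gamma(1) = phi_1 gamma(0) + c_1
Substituting the second into the first: gamma(0) (1 - phi_1^2) = c_0 + phi_1 c_1, so
  gamma(0) = (c_0 + phi_1 c_1) / (1 - phi_1^2) = (5.11948 + (0.079)(1.964)) / (1 - (0.079)^2) = 5.274636 / 0.993759 = 5.307762.
  gamma(1) = phi_1 gamma(0) + c_1 = (0.079)(5.307762) + (1.964) = 2.383313.
For k = 2 (> q): gamma(2) = phi_1 gamma(1) = (0.079)(2.383313) = 0.188282.
Therefore gamma(2) = 0.1883 (to 4 decimal places).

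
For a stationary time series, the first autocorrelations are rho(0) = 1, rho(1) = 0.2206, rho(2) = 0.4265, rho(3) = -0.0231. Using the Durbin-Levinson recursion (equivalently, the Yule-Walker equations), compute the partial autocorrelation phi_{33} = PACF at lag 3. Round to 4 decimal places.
\phi_{33} = -0.2090

The PACF at lag k is phi_{kk}, the last component of the solution
to the Yule-Walker system G_k phi = r_k where
  (G_k)_{ij} = rho(|i - j|), (r_k)_i = rho(i), i,j = 1..k.
Equivalently, Durbin-Levinson gives phi_{kk} iteratively:
  phi_{11} = rho(1)
  phi_{kk} = [rho(k) - sum_{j=1..k-1} phi_{k-1,j} rho(k-j)]
            / [1 - sum_{j=1..k-1} phi_{k-1,j} rho(j)],
  phi_{k,j} = phi_{k-1,j} - phi_{kk} phi_{k-1,k-j},  j = 1..k-1.
Step k = 1:
  phi_11 = rho(1) = 0.2206.
Step k = 2:
  phi_22 = [rho(2) - phi_11 rho(1)] / [1 - phi_11 rho(1)] = [0.4265 - (0.2206)(0.2206)] / [1 - (0.2206)(0.2206)]
         = 0.37783564 / 0.95133564 = 0.397163.
  Update: phi_21 = phi_11 - phi_22 phi_11 = 0.2206 - (0.397163)(0.2206) = 0.132986.
Step k = 3:
  phi_33 = [rho(3) - phi_21 rho(2) - phi_22 rho(1)] / [1 - phi_21 rho(1) - phi_22 rho(2)]
    numerator   = -0.0231 - (0.132986)(0.4265) - (0.397163)(0.2206) = -0.16743266
    denominator = 1 - (0.132986)(0.2206) - (0.397163)(0.4265) = 0.80127318
  phi_33 = -0.16743266 / 0.80127318 = -0.209.
Therefore phi_{33} = -0.2090.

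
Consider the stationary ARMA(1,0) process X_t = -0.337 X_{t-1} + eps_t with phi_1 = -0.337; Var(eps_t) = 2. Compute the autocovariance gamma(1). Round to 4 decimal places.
\gamma(1) = -0.7604

Multiply the model equation by X_{t-k} and take expectations. With theta_0 = psi_0 = 1 and psi_j the MA(infinity) weights, this gives
  gamma(k) - sum_i phi_i gamma(k-i) = c_k,
  c_k = sigma^2 * sum_{j=k..q} theta_j psi_{j-k}   (c_k = 0 for k > q),
using gamma(-m) = gamma(m).
Pure AR (q = 0): c_0 = sigma^2 = 2, c_k = 0 for k >= 1.
Equations for k = 0 and k = 1 (AR order 1):
  gamma(0) = phi_1 gamma(1) + c_0
  gamma(1) = phi_1 gamma(0) + c_1
Substituting the second into the first: gamma(0) (1 - phi_1^2) = c_0 + phi_1 c_1, so
  gamma(0) = c_0 / (1 - phi_1^2) = 2 / (1 - (-0.337)^2) = 2 / 0.886431 = 2.256239.
  gamma(1) = phi_1 gamma(0) = (-0.337)(2.256239) = -0.760352.
Therefore gamma(1) = -0.7604 (to 4 decimal places).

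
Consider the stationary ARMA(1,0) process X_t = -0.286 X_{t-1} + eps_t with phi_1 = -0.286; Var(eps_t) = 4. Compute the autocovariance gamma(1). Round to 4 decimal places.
\gamma(1) = -1.2459

Multiply the model equation by X_{t-k} and take expectations. With theta_0 = psi_0 = 1 and psi_j the MA(infinity) weights, this gives
  gamma(k) - sum_i phi_i gamma(k-i) = c_k,
  c_k = sigma^2 * sum_{j=k..q} theta_j psi_{j-k}   (c_k = 0 for k > q),
using gamma(-m) = gamma(m).
Pure AR (q = 0): c_0 = sigma^2 = 4, c_k = 0 for k >= 1.
Equations for k = 0 and k = 1 (AR order 1):
  gamma(0) = phi_1 gamma(1) + c_0
  gamma(1) = phi_1 gamma(0) + c_1
Substituting the second into the first: gamma(0) (1 - phi_1^2) = c_0 + phi_1 c_1, so
  gamma(0) = c_0 / (1 - phi_1^2) = 4 / (1 - (-0.286)^2) = 4 / 0.918204 = 4.35633.
  gamma(1) = phi_1 gamma(0) = (-0.286)(4.35633) = -1.24591.
Therefore gamma(1) = -1.2459 (to 4 decimal places).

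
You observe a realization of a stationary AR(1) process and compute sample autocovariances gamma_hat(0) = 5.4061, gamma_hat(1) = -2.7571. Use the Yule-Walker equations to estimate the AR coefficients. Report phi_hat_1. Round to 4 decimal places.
\hat\phi_{1} = -0.5100

The Yule-Walker equations for an AR(p) process read, in matrix form,
  Gamma_p phi = r_p,   with   (Gamma_p)_{ij} = gamma(|i - j|),
                       (r_p)_i = gamma(i),   i,j = 1..p.
Substitute the sample gammas (Toeplitz matrix and right-hand side of size 1):
  Gamma_p = [[5.4061]]
  r_p     = [-2.7571]
With p = 1 this is the single equation gamma(0) phi_1 = gamma(1):
  phi_hat_1 = gamma(1) / gamma(0) = -2.7571 / 5.4061 = -0.5100.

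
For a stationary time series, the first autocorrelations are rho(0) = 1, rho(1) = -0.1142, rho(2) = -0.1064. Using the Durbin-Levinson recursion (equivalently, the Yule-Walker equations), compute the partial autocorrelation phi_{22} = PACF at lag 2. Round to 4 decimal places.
\phi_{22} = -0.1210

The PACF at lag k is phi_{kk}, the last component of the solution
to the Yule-Walker system G_k phi = r_k where
  (G_k)_{ij} = rho(|i - j|), (r_k)_i = rho(i), i,j = 1..k.
Equivalently, Durbin-Levinson gives phi_{kk} iteratively:
  phi_{11} = rho(1)
  phi_{kk} = [rho(k) - sum_{j=1..k-1} phi_{k-1,j} rho(k-j)]
            / [1 - sum_{j=1..k-1} phi_{k-1,j} rho(j)],
  phi_{k,j} = phi_{k-1,j} - phi_{kk} phi_{k-1,k-j},  j = 1..k-1.
Step k = 1:
  phi_11 = rho(1) = -0.1142.
Step k = 2:
  phi_22 = [rho(2) - phi_11 rho(1)] / [1 - phi_11 rho(1)] = [-0.1064 - (-0.1142)(-0.1142)] / [1 - (-0.1142)(-0.1142)]
         = -0.11944164 / 0.98695836 = -0.121.
Therefore phi_{22} = -0.1210.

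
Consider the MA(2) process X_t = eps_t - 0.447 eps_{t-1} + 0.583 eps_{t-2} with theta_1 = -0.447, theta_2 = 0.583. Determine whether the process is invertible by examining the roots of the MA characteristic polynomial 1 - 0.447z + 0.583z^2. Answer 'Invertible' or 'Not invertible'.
\text{Invertible}

The MA(q) characteristic polynomial is P(z) = 1 - 0.447z + 0.583z^2.
Invertibility requires all roots to lie outside the unit circle, i.e. |z| > 1 for every root.
Set 1 + (-0.447) z + (0.583) z^2 = 0, i.e. a z^2 + b z + c = 0 with a = 0.583, b = -0.447, c = 1.
Discriminant D = b^2 - 4ac = (-0.447)^2 - 4*(0.583)*1 = 0.199809 - (2.332) = -2.132191.
D < 0, so the roots are the complex-conjugate pair z = (-b +/- i sqrt(-D)) / (2a) = 0.3834 +/- 1.2523i.
For a conjugate pair |z|^2 = z * conj(z) = (product of roots) = c/a = 1/(0.583) = 1.715266, so |z| = sqrt(1.715266) = 1.3097 for both roots.
Moduli of all roots: 1.3097, 1.3097.
All moduli strictly greater than 1? Yes.
Verdict: Invertible.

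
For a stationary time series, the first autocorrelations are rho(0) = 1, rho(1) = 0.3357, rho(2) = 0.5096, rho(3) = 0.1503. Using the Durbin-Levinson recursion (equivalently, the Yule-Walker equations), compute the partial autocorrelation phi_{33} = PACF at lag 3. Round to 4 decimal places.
\phi_{33} = -0.1330

The PACF at lag k is phi_{kk}, the last component of the solution
to the Yule-Walker system G_k phi = r_k where
  (G_k)_{ij} = rho(|i - j|), (r_k)_i = rho(i), i,j = 1..k.
Equivalently, Durbin-Levinson gives phi_{kk} iteratively:
  phi_{11} = rho(1)
  phi_{kk} = [rho(k) - sum_{j=1..k-1} phi_{k-1,j} rho(k-j)]
            / [1 - sum_{j=1..k-1} phi_{k-1,j} rho(j)],
  phi_{k,j} = phi_{k-1,j} - phi_{kk} phi_{k-1,k-j},  j = 1..k-1.
Step k = 1:
  phi_11 = rho(1) = 0.3357.
Step k = 2:
  phi_22 = [rho(2) - phi_11 rho(1)] / [1 - phi_11 rho(1)] = [0.5096 - (0.3357)(0.3357)] / [1 - (0.3357)(0.3357)]
         = 0.39690551 / 0.88730551 = 0.447316.
  Update: phi_21 = phi_11 - phi_22 phi_11 = 0.3357 - (0.447316)(0.3357) = 0.185536.
Step k = 3:
  phi_33 = [rho(3) - phi_21 rho(2) - phi_22 rho(1)] / [1 - phi_21 rho(1) - phi_22 rho(2)]
    numerator   = 0.1503 - (0.185536)(0.5096) - (0.447316)(0.3357) = -0.09441305
    denominator = 1 - (0.185536)(0.3357) - (0.447316)(0.5096) = 0.70976352
  phi_33 = -0.09441305 / 0.70976352 = -0.133.
Therefore phi_{33} = -0.1330.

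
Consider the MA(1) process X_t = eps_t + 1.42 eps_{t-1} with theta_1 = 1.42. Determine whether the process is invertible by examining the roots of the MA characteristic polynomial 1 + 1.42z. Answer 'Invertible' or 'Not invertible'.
\text{Not invertible}

The MA(q) characteristic polynomial is P(z) = 1 + 1.42z.
Invertibility requires all roots to lie outside the unit circle, i.e. |z| > 1 for every root.
This is linear in z: 1 + (1.42) z = 0  =>  z = -1/(1.42) = -0.704225,  |z| = 0.704225.
Moduli of all roots: 0.7042.
All moduli strictly greater than 1? No.
Verdict: Not invertible.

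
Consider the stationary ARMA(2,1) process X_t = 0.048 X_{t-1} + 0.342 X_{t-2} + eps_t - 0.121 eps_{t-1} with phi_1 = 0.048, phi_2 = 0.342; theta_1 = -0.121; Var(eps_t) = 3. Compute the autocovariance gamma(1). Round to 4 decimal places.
\gamma(1) = -0.3033

Multiply the model equation by X_{t-k} and take expectations. With theta_0 = psi_0 = 1 and psi_j the MA(infinity) weights, this gives
  gamma(k) - sum_i phi_i gamma(k-i) = c_k,
  c_k = sigma^2 * sum_{j=k..q} theta_j psi_{j-k}   (c_k = 0 for k > q),
using gamma(-m) = gamma(m).
psi-weights needed (psi_j = theta_j + sum_i phi_i psi_{j-i}):
  psi_1 = theta_1 + phi_1 = -0.121 + (0.048) = -0.073
Right-hand sides:
  c_0 = sigma^2 (1 + theta_1 psi_1) = 3 * (1 + (-0.121)(-0.073)) = 3 * 1.008833 = 3.026499
  c_1 = sigma^2 theta_1 = 3 * (-0.121) = -0.363
  c_2 = 0
Equations for k = 0, 1, 2 (AR order 2, c_2 = 0):
  (E0) gamma(0) = phi_1 gamma(1) + phi_2 gamma(2) + c_0
  (E1) gamma(1) = phi_1 gamma(0) + phi_2 gamma(1) + c_1
  (E2) gamma(2) = phi_1 gamma(1) + phi_2 gamma(0)
From (E1): gamma(1) = A gamma(0) + B with
  A = phi_1 / (1 - phi_2) = 0.048 / 0.658 = 0.072948,   B = c_1 / (1 - phi_2) = -0.363 / 0.658 = -0.551672.
Insert (E2) into (E0): gamma(0) (1 - phi_2^2) = phi_1 (1 + phi_2) gamma(1) + c_0.
  phi_1 (1 + phi_2) = (0.048)(1.342) = 0.064416,   1 - phi_2^2 = 0.883036.
Replace gamma(1) by A gamma(0) + B and collect gamma(0):
  gamma(0) [0.883036 - (0.064416)(0.072948)] = (0.064416)(-0.551672) + 3.026499
  gamma(0) * 0.878337 = 2.990963
  gamma(0) = 2.990963 / 0.878337 = 3.405256.
  gamma(1) = A gamma(0) + B = (0.072948)(3.405256) + (-0.551672) = -0.303264.
Therefore gamma(1) = -0.3033 (to 4 decimal places).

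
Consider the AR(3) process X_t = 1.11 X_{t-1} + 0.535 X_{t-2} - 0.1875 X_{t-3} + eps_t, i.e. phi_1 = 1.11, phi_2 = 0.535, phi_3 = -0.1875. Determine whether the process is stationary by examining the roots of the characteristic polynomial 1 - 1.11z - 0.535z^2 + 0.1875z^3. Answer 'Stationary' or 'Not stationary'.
\text{Not stationary}

The AR(p) characteristic polynomial is P(z) = 1 - 1.11z - 0.535z^2 + 0.1875z^3.
Stationarity requires all roots to lie outside the unit circle, i.e. |z| > 1 for every root.
Degree 3: look for a simple real root z0 first, then factor out (1 - z/z0) and solve the remaining quadratic.
Testing z0 = 4: P(4) = 1 + (-1.11)(4) + (-0.535)(4)^2 + (0.1875)(4)^3
  = 1 + (-4.44) + (-8.56) + (12) = 0.  So z_0 = 4 is a root, |z_0| = 4.
Divide out the factor (1 - 0.25 z) = (1 - z/z0) (since 1/z0 = 0.25):
  P(z) = (1 - 0.25 z)(1 + (-0.86) z + (-0.75) z^2)
  [check: z-coef -0.86 - (0.25) = -1.11; z^2-coef -0.75 - (0.25)(-0.86) = -0.535; z^3-coef -(0.25)(-0.75) = 0.1875.]
Remaining roots from the quadratic factor 1 + (-0.86) z + (-0.75) z^2:
  Set 1 + (-0.86) z + (-0.75) z^2 = 0, i.e. a z^2 + b z + c = 0 with a = -0.75, b = -0.86, c = 1.
  Discriminant D = b^2 - 4ac = (-0.86)^2 - 4*(-0.75)*1 = 0.7396 - (-3) = 3.7396.
  D >= 0, so the roots are real: z = (-b +/- sqrt(D)) / (2a) = (0.86 +/- 1.933805) / (-1.5).
    z_1 = (0.86 + 1.933805) / (-1.5) = -1.8625,   |z_1| = 1.8625.
    z_2 = (0.86 - 1.933805) / (-1.5) = 0.7159,   |z_2| = 0.7159.
Moduli of all roots: 4.0000, 1.8625, 0.7159.
All moduli strictly greater than 1? No.
Verdict: Not stationary.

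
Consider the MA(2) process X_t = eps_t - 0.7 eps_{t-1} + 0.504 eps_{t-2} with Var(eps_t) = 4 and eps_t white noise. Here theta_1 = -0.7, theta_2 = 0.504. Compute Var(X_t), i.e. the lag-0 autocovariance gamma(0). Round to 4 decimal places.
\gamma(0) = 6.9761

For an MA(q) process X_t = eps_t + sum_i theta_i eps_{t-i} with
Var(eps_t) = sigma^2, the variance is
  gamma(0) = sigma^2 * (1 + sum_i theta_i^2).
  sum_i theta_i^2 = (-0.7)^2 + (0.504)^2 = 0.49 + 0.254016 = 0.744016.
  gamma(0) = 4 * (1 + 0.744016) = 4 * 1.744016 = 6.976064, which rounds to 6.9761.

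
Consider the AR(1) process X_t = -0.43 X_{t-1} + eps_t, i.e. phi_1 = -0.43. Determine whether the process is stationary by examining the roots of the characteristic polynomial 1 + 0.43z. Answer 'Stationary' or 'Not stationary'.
\text{Stationary}

The AR(p) characteristic polynomial is P(z) = 1 + 0.43z.
Stationarity requires all roots to lie outside the unit circle, i.e. |z| > 1 for every root.
This is linear in z: 1 + (0.43) z = 0  =>  z = -1/(0.43) = -2.325581,  |z| = 2.325581.
Moduli of all roots: 2.3256.
All moduli strictly greater than 1? Yes.
Verdict: Stationary.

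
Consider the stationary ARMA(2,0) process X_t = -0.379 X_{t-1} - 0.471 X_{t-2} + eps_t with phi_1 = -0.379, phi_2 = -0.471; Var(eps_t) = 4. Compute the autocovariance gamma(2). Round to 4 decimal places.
\gamma(2) = -2.0556

Multiply the model equation by X_{t-k} and take expectations. With theta_0 = psi_0 = 1 and psi_j the MA(infinity) weights, this gives
  gamma(k) - sum_i phi_i gamma(k-i) = c_k,
  c_k = sigma^2 * sum_{j=k..q} theta_j psi_{j-k}   (c_k = 0 for k > q),
using gamma(-m) = gamma(m).
Pure AR (q = 0): c_0 = sigma^2 = 4, c_k = 0 for k >= 1.
Equations for k = 0, 1, 2 (AR order 2, c_2 = 0):
  (E0) gamma(0) = phi_1 gamma(1) + phi_2 gamma(2) + c_0
  (E1) gamma(1) = phi_1 gamma(0) + phi_2 gamma(1) + c_1
  (E2) gamma(2) = phi_1 gamma(1) + phi_2 gamma(0)
From (E1): gamma(1) = A gamma(0) + B with
  A = phi_1 / (1 - phi_2) = -0.379 / 1.471 = -0.257648,   B = c_1 / (1 - phi_2) = 0 / 1.471 = 0.
Insert (E2) into (E0): gamma(0) (1 - phi_2^2) = phi_1 (1 + phi_2) gamma(1) + c_0.
  phi_1 (1 + phi_2) = (-0.379)(0.529) = -0.200491,   1 - phi_2^2 = 0.778159.
Replace gamma(1) by A gamma(0) + B and collect gamma(0):
  gamma(0) [0.778159 - (-0.200491)(-0.257648)] = c_0 = 4
  gamma(0) * 0.726503 = 4
  gamma(0) = 4 / 0.726503 = 5.505828.
  gamma(1) = A gamma(0) = (-0.257648)(5.505828) = -1.418565.
  gamma(2) = phi_1 gamma(1) + phi_2 gamma(0) = (-0.379)(-1.418565) + (-0.471)(5.505828) = -2.055609.
Therefore gamma(2) = -2.0556 (to 4 decimal places).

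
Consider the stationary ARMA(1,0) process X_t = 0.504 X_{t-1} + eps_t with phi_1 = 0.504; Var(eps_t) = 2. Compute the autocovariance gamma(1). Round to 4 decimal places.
\gamma(1) = 1.3512

Multiply the model equation by X_{t-k} and take expectations. With theta_0 = psi_0 = 1 and psi_j the MA(infinity) weights, this gives
  gamma(k) - sum_i phi_i gamma(k-i) = c_k,
  c_k = sigma^2 * sum_{j=k..q} theta_j psi_{j-k}   (c_k = 0 for k > q),
using gamma(-m) = gamma(m).
Pure AR (q = 0): c_0 = sigma^2 = 2, c_k = 0 for k >= 1.
Equations for k = 0 and k = 1 (AR order 1):
  gamma(0) = phi_1 gamma(1) + c_0
  gamma(1) = phi_1 gamma(0) + c_1
Substituting the second into the first: gamma(0) (1 - phi_1^2) = c_0 + phi_1 c_1, so
  gamma(0) = c_0 / (1 - phi_1^2) = 2 / (1 - (0.504)^2) = 2 / 0.745984 = 2.681023.
  gamma(1) = phi_1 gamma(0) = (0.504)(2.681023) = 1.351235.
Therefore gamma(1) = 1.3512 (to 4 decimal places).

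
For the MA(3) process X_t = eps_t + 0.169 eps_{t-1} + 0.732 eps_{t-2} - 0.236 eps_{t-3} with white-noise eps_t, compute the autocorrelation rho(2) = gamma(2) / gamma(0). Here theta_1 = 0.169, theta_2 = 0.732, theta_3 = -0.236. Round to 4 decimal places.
\rho(2) = 0.4272

For an MA(q) process with theta_0 = 1, the autocovariance is
  gamma(k) = sigma^2 * sum_{i=0..q-k} theta_i * theta_{i+k},
and rho(k) = gamma(k) / gamma(0). Sigma^2 cancels.
  numerator   = (1)*(0.732) + (0.169)*(-0.236) = 0.692116.
  denominator = (1)^2 + (0.169)^2 + (0.732)^2 + (-0.236)^2 = 1.620081.
  rho(2) = 0.692116 / 1.620081 = 0.4272.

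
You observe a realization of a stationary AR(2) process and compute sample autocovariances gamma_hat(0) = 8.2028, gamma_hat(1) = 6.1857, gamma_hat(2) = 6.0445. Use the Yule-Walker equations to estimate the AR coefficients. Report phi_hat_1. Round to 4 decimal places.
\hat\phi_{1} = 0.4600

The Yule-Walker equations for an AR(p) process read, in matrix form,
  Gamma_p phi = r_p,   with   (Gamma_p)_{ij} = gamma(|i - j|),
                       (r_p)_i = gamma(i),   i,j = 1..p.
Substitute the sample gammas (Toeplitz matrix and right-hand side of size 2):
  Gamma_p = [[8.2028, 6.1857], [6.1857, 8.2028]]
  r_p     = [6.1857, 6.0445]
Written out:
  8.2028 phi_1 + 6.1857 phi_2 = 6.1857
  6.1857 phi_1 + 8.2028 phi_2 = 6.0445
Solve by Cramer's rule:
  det = gamma(0)^2 - gamma(1)^2 = (8.2028)^2 - (6.1857)^2 = 67.28592784 - 38.26288449 = 29.02304335
  phi_hat_1 = [gamma(1) gamma(0) - gamma(1) gamma(2)] / det = [(6.1857)(8.2028) - (6.1857)(6.0445)] / 29.02304335 = 13.35059631 / 29.02304335 = 0.46
  phi_hat_2 = [gamma(0) gamma(2) - gamma(1)^2] / det = [(8.2028)(6.0445) - (6.1857)^2] / 29.02304335 = 11.31894011 / 29.02304335 = 0.39
So phi_hat = [0.4600, 0.3900].
Therefore phi_hat_1 = 0.4600.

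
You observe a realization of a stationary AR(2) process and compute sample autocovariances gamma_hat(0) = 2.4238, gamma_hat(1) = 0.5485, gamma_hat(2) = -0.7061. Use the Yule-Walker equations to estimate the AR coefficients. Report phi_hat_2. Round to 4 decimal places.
\hat\phi_{2} = -0.3610

The Yule-Walker equations for an AR(p) process read, in matrix form,
  Gamma_p phi = r_p,   with   (Gamma_p)_{ij} = gamma(|i - j|),
                       (r_p)_i = gamma(i),   i,j = 1..p.
Substitute the sample gammas (Toeplitz matrix and right-hand side of size 2):
  Gamma_p = [[2.4238, 0.5485], [0.5485, 2.4238]]
  r_p     = [0.5485, -0.7061]
Written out:
  2.4238 phi_1 + 0.5485 phi_2 = 0.5485
  0.5485 phi_1 + 2.4238 phi_2 = -0.7061
Solve by Cramer's rule:
  det = gamma(0)^2 - gamma(1)^2 = (2.4238)^2 - (0.5485)^2 = 5.87480644 - 0.30085225 = 5.57395419
  phi_hat_1 = [gamma(1) gamma(0) - gamma(1) gamma(2)] / det = [(0.5485)(2.4238) - (0.5485)(-0.7061)] / 5.57395419 = 1.71675015 / 5.57395419 = 0.308
  phi_hat_2 = [gamma(0) gamma(2) - gamma(1)^2] / det = [(2.4238)(-0.7061) - (0.5485)^2] / 5.57395419 = -2.01229743 / 5.57395419 = -0.361
So phi_hat = [0.3080, -0.3610].
Therefore phi_hat_2 = -0.3610.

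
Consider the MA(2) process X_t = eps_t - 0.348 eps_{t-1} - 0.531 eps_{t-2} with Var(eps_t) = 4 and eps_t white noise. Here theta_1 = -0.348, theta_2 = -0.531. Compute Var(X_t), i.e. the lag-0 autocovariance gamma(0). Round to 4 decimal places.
\gamma(0) = 5.6123

For an MA(q) process X_t = eps_t + sum_i theta_i eps_{t-i} with
Var(eps_t) = sigma^2, the variance is
  gamma(0) = sigma^2 * (1 + sum_i theta_i^2).
  sum_i theta_i^2 = (-0.348)^2 + (-0.531)^2 = 0.121104 + 0.281961 = 0.403065.
  gamma(0) = 4 * (1 + 0.403065) = 4 * 1.403065 = 5.61226, which rounds to 5.6123.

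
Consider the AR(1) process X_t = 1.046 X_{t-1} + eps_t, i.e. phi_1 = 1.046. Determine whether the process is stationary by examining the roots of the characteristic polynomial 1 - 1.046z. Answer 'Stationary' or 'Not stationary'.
\text{Not stationary}

The AR(p) characteristic polynomial is P(z) = 1 - 1.046z.
Stationarity requires all roots to lie outside the unit circle, i.e. |z| > 1 for every root.
This is linear in z: 1 + (-1.046) z = 0  =>  z = -1/(-1.046) = 0.956023,  |z| = 0.956023.
Moduli of all roots: 0.9560.
All moduli strictly greater than 1? No.
Verdict: Not stationary.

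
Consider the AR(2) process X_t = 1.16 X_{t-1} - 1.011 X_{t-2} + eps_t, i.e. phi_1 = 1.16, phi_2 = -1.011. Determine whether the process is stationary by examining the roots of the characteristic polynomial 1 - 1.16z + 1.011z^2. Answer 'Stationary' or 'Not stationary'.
\text{Not stationary}

The AR(p) characteristic polynomial is P(z) = 1 - 1.16z + 1.011z^2.
Stationarity requires all roots to lie outside the unit circle, i.e. |z| > 1 for every root.
Set 1 + (-1.16) z + (1.011) z^2 = 0, i.e. a z^2 + b z + c = 0 with a = 1.011, b = -1.16, c = 1.
Discriminant D = b^2 - 4ac = (-1.16)^2 - 4*(1.011)*1 = 1.3456 - (4.044) = -2.6984.
D < 0, so the roots are the complex-conjugate pair z = (-b +/- i sqrt(-D)) / (2a) = 0.5737 +/- 0.8124i.
For a conjugate pair |z|^2 = z * conj(z) = (product of roots) = c/a = 1/(1.011) = 0.98912, so |z| = sqrt(0.98912) = 0.9945 for both roots.
Moduli of all roots: 0.9945, 0.9945.
All moduli strictly greater than 1? No.
Verdict: Not stationary.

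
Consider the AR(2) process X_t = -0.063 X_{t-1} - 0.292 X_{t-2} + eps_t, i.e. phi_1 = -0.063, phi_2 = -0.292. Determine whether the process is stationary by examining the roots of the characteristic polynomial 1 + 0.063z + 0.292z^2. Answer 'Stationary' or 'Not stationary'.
\text{Stationary}

The AR(p) characteristic polynomial is P(z) = 1 + 0.063z + 0.292z^2.
Stationarity requires all roots to lie outside the unit circle, i.e. |z| > 1 for every root.
Set 1 + (0.063) z + (0.292) z^2 = 0, i.e. a z^2 + b z + c = 0 with a = 0.292, b = 0.063, c = 1.
Discriminant D = b^2 - 4ac = (0.063)^2 - 4*(0.292)*1 = 0.003969 - (1.168) = -1.164031.
D < 0, so the roots are the complex-conjugate pair z = (-b +/- i sqrt(-D)) / (2a) = -0.1079 +/- 1.8474i.
For a conjugate pair |z|^2 = z * conj(z) = (product of roots) = c/a = 1/(0.292) = 3.424658, so |z| = sqrt(3.424658) = 1.8506 for both roots.
Moduli of all roots: 1.8506, 1.8506.
All moduli strictly greater than 1? Yes.
Verdict: Stationary.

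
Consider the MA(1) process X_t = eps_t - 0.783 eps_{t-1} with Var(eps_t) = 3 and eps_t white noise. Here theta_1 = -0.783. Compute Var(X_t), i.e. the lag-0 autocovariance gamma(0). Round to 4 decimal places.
\gamma(0) = 4.8393

For an MA(q) process X_t = eps_t + sum_i theta_i eps_{t-i} with
Var(eps_t) = sigma^2, the variance is
  gamma(0) = sigma^2 * (1 + sum_i theta_i^2).
  sum_i theta_i^2 = (-0.783)^2 = 0.613089.
  gamma(0) = 3 * (1 + 0.613089) = 3 * 1.613089 = 4.839267, which rounds to 4.8393.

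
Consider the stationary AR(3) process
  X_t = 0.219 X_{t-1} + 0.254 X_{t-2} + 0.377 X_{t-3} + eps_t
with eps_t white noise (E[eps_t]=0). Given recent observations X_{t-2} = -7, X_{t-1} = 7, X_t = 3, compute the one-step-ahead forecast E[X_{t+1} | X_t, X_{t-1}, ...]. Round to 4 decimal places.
E[X_{t+1} \mid \mathcal F_t] = -0.2040

For an AR(p) model X_t = c + sum_i phi_i X_{t-i} + eps_t, the
one-step-ahead conditional mean is
  E[X_{t+1} | X_t, ...] = c + sum_i phi_i X_{t+1-i}.
Substitute known values:
  E[X_{t+1} | ...] = (0.219) * (3) + (0.254) * (7) + (0.377) * (-7)
                   = -0.2040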